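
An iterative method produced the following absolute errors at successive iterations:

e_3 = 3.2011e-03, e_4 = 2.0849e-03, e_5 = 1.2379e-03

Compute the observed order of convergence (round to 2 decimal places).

1.22

p ≈ ln(e_5/e_4) / ln(e_4/e_3)
  = ln(1.2379e-03/2.0849e-03) / ln(2.0849e-03/3.2011e-03)
  = ln(0.593746) / ln(0.651307)
  = -0.52130 / -0.42877 ≈ 1.21580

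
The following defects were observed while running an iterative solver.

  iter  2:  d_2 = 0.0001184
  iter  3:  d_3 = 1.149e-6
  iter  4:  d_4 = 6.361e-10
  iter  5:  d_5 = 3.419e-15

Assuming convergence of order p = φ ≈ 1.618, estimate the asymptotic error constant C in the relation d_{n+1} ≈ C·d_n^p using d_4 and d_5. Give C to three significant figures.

C ≈ d_5 / d_4^1.618
  = 3.419e-15 / (6.361e-10)^1.618
  = 3.419e-15 / 1.31857e-15 ≈ 2.593

2.59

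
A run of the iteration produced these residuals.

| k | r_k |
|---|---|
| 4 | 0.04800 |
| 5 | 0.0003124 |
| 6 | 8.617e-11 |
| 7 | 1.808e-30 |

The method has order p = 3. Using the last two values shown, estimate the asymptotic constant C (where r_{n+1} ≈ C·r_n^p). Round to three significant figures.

C ≈ r_7 / r_6^3
  = 1.808e-30 / (8.617e-11)^3
  = 1.808e-30 / 6.39835e-31 ≈ 2.8257

2.83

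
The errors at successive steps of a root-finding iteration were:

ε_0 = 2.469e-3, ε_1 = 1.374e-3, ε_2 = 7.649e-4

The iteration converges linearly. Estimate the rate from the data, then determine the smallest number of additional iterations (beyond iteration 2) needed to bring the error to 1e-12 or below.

Rate ρ ≈ ε_2/ε_1 = 7.649e-4/1.374e-3 = 0.5567.
After j more steps, ε_{2+j} ≈ 7.649e-4·ρ^j; need ρ^j ≤ 1e-12/7.649e-4 = 1.30736e-09.
j ≥ ln(1.30736e-09)/ln(0.5567) = -20.4553/-0.58573 = 34.923.
So 35 more iterations are needed.

35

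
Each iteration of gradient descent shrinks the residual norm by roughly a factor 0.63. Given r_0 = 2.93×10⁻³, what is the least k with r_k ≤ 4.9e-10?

After k steps, r_k ≈ 2.93×10⁻³·0.63^k.
Need 0.63^k ≤ 4.9e-10/2.93×10⁻³ = 1.67235e-07.
k ≥ ln(1.67235e-07)/ln(0.63) = -15.6039/-0.46204 = 33.772.
Smallest integer k = 34.

34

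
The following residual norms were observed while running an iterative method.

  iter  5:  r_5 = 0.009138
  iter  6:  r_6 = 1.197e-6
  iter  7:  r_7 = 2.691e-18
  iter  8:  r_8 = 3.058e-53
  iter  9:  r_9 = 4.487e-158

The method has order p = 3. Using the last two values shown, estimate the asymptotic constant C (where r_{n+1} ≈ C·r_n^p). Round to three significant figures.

C ≈ r_9 / r_8^3
  = 4.487e-158 / (3.058e-53)^3
  = 4.487e-158 / 2.85965e-158 ≈ 1.5691

1.57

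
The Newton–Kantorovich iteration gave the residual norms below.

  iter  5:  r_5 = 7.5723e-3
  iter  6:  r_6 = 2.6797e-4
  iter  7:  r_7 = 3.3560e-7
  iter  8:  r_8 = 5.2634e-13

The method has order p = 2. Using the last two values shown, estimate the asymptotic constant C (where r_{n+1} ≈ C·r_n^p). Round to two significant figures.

C ≈ r_8 / r_7^2
  = 5.2634e-13 / (3.3560e-7)^2
  = 5.2634e-13 / 1.12627e-13 ≈ 4.6733

4.7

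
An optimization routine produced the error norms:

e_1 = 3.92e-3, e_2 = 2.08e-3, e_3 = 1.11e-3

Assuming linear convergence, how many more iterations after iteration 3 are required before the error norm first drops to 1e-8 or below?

Rate ρ ≈ e_3/e_2 = 1.11e-3/2.08e-3 = 0.5337.
After j more steps, e_{3+j} ≈ 1.11e-3·ρ^j; need ρ^j ≤ 1e-8/1.11e-3 = 9.00901e-06.
j ≥ ln(9.00901e-06)/ln(0.5337) = -11.6173/-0.62792 = 18.501.
So 19 more iterations are needed.

19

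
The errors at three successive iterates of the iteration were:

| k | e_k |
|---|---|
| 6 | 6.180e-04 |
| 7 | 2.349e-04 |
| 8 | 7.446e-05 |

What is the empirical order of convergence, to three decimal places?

p ≈ ln(e_8/e_7) / ln(e_7/e_6)
  = ln(7.446e-05/2.349e-04) / ln(2.349e-04/6.180e-04)
  = ln(0.316986) / ln(0.380097)
  = -1.148898 / -0.967329 ≈ 1.187701

1.188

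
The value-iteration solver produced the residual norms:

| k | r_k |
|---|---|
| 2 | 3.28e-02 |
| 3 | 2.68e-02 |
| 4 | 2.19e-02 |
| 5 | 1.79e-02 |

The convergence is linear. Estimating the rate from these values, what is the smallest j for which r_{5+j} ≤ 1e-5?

Rate ρ ≈ r_5/r_4 = 1.79e-02/2.19e-02 = 0.8174.
After j more steps, r_{5+j} ≈ 1.79e-02·ρ^j; need ρ^j ≤ 1e-5/1.79e-02 = 0.000558659.
j ≥ ln(0.000558659)/ln(0.8174) = -7.4900/-0.20163 = 37.147.
So 38 more iterations are needed.

38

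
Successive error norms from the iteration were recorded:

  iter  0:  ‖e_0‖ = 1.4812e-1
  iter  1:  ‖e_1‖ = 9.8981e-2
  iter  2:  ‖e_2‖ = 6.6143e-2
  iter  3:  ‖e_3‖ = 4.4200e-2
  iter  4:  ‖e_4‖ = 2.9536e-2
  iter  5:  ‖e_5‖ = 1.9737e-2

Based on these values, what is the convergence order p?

1

Consecutive ratios: ‖e_5‖/‖e_4‖ = 1.9737e-2/2.9536e-2 = 0.668235, ‖e_4‖/‖e_3‖ = 2.9536e-2/4.4200e-2 = 0.668235.
p ≈ ln(0.668235)/ln(0.668235) = -0.4031/-0.4031 ≈ 1.00.
So the convergence is linear (order 1).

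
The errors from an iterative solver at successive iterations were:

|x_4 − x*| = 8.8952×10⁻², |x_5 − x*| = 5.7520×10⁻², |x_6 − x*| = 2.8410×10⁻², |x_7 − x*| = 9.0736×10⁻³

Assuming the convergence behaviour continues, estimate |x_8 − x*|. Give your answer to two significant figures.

1.4e-3

First estimate the order: p ≈ ln(|x_7 − x*|/|x_6 − x*|) / ln(|x_6 − x*|/|x_5 − x*|) = ln(9.0736×10⁻³/2.8410×10⁻²)/ln(2.8410×10⁻²/5.7520×10⁻²) = ln(0.31938)/ln(0.493915) ≈ 1.6181.
Then |x_8 − x*| ≈ |x_7 − x*|·(|x_7 − x*|/|x_6 − x*|)^p = 9.0736×10⁻³·(0.31938)^1.6181 = 9.0736×10⁻³·0.157732 ≈ 0.001431.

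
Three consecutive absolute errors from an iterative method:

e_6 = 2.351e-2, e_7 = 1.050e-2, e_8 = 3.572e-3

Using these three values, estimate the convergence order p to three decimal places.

p ≈ ln(e_8/e_7) / ln(e_7/e_6)
  = ln(3.572e-3/1.050e-2) / ln(1.050e-2/2.351e-2)
  = ln(0.34019) / ln(0.446618)
  = -1.078251 / -0.806052 ≈ 1.337694

1.338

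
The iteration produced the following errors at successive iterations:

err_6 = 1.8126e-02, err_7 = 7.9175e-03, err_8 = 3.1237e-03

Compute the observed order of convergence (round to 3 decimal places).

1.123

p ≈ ln(err_8/err_7) / ln(err_7/err_6)
  = ln(3.1237e-03/7.9175e-03) / ln(7.9175e-03/1.8126e-02)
  = ln(0.394531) / ln(0.436803)
  = -0.930058 / -0.828273 ≈ 1.122888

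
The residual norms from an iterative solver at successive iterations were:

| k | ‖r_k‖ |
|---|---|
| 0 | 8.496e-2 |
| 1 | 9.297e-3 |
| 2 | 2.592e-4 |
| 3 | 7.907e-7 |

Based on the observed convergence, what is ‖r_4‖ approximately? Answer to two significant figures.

First estimate the order: p ≈ ln(‖r_3‖/‖r_2‖) / ln(‖r_2‖/‖r_1‖) = ln(7.907e-7/2.592e-4)/ln(2.592e-4/9.297e-3) = ln(0.00305054)/ln(0.02788) ≈ 1.6181.
Then ‖r_4‖ ≈ ‖r_3‖·(‖r_3‖/‖r_2‖)^p = 7.907e-7·(0.00305054)^1.6181 = 7.907e-7·8.501e-05 ≈ 6.722e-11.

6.7e-11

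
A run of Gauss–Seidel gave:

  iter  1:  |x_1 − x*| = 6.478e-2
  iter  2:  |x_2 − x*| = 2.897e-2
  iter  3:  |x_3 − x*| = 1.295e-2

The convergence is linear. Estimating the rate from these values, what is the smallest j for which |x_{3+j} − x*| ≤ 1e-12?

29

Rate ρ ≈ |x_3 − x*|/|x_2 − x*| = 1.295e-2/2.897e-2 = 0.4470.
After j more steps, |x_{3+j} − x*| ≈ 1.295e-2·ρ^j; need ρ^j ≤ 1e-12/1.295e-2 = 7.72201e-11.
j ≥ ln(7.72201e-11)/ln(0.4470) = -23.2844/-0.80520 = 28.918.
So 29 more iterations are needed.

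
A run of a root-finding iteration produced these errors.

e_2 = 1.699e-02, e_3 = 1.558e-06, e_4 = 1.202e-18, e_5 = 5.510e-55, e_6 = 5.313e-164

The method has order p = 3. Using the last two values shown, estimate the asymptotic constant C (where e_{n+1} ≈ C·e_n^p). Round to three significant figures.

0.318

C ≈ e_6 / e_5^3
  = 5.313e-164 / (5.510e-55)^3
  = 5.313e-164 / 1.67284e-163 ≈ 0.3176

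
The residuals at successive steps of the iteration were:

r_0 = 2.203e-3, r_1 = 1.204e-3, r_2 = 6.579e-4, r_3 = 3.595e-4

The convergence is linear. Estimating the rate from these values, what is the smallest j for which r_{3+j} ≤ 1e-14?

41

Rate ρ ≈ r_3/r_2 = 3.595e-4/6.579e-4 = 0.5464.
After j more steps, r_{3+j} ≈ 3.595e-4·ρ^j; need ρ^j ≤ 1e-14/3.595e-4 = 2.78164e-11.
j ≥ ln(2.78164e-11)/ln(0.5464) = -24.3054/-0.60440 = 40.214.
So 41 more iterations are needed.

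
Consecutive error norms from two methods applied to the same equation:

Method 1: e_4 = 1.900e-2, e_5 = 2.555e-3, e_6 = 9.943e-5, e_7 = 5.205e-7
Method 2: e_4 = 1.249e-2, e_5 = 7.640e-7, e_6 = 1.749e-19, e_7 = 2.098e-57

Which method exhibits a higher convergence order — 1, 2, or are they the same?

2

Method 1: p ≈ ln(5.205e-7/9.943e-5)/ln(9.943e-5/2.555e-3) ≈ 1.62.
Method 2: p ≈ ln(2.098e-57/1.749e-19)/ln(1.749e-19/7.640e-7) ≈ 3.00.
Method 2 has the higher order (≈3.0 vs ≈1.6).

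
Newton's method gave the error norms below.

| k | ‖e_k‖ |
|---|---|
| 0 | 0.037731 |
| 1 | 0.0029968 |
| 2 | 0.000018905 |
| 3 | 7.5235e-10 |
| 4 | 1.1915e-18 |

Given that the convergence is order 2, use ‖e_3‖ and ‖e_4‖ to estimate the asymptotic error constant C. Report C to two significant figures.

2.1

C ≈ ‖e_4‖ / ‖e_3‖^2
  = 1.1915e-18 / (7.5235e-10)^2
  = 1.1915e-18 / 5.66031e-19 ≈ 2.105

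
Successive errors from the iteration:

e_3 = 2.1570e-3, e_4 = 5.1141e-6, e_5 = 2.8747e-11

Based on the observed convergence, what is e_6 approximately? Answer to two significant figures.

First estimate the order: p ≈ ln(e_5/e_4) / ln(e_4/e_3) = ln(2.8747e-11/5.1141e-6)/ln(5.1141e-6/2.1570e-3) = ln(5.62113e-06)/ln(0.00237093) ≈ 2.0000.
Then e_6 ≈ e_5·(e_5/e_4)^p = 2.8747e-11·(5.62113e-06)^2.0000 = 2.8747e-11·3.15971e-11 ≈ 9.083e-22.

9.1e-22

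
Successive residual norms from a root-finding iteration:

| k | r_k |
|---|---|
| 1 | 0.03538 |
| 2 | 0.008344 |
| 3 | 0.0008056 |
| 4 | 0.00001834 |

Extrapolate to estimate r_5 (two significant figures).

4.0e-8

First estimate the order: p ≈ ln(r_4/r_3) / ln(r_3/r_2) = ln(0.00001834/0.0008056)/ln(0.0008056/0.008344) = ln(0.0227656)/ln(0.0965484) ≈ 1.6180.
Then r_5 ≈ r_4·(r_4/r_3)^p = 0.00001834·(0.0227656)^1.6180 = 0.00001834·0.00219825 ≈ 4.032e-08.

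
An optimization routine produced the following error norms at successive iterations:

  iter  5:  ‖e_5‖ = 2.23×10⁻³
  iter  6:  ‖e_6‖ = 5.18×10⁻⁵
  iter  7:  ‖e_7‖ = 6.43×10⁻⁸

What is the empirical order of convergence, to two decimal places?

p ≈ ln(‖e_7‖/‖e_6‖) / ln(‖e_6‖/‖e_5‖)
  = ln(6.43×10⁻⁸/5.18×10⁻⁵) / ln(5.18×10⁻⁵/2.23×10⁻³)
  = ln(0.00124131) / ln(0.0232287)
  = -6.69159 / -3.76237 ≈ 1.77856

1.78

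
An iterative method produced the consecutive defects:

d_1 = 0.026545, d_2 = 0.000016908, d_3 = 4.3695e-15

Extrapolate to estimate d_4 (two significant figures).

First estimate the order: p ≈ ln(d_3/d_2) / ln(d_2/d_1) = ln(4.3695e-15/0.000016908)/ln(0.000016908/0.026545) = ln(2.58428e-10)/ln(0.000636956) ≈ 3.0000.
Then d_4 ≈ d_3·(d_3/d_2)^p = 4.3695e-15·(2.58428e-10)^3.0000 = 4.3695e-15·1.72591e-29 ≈ 7.541e-44.

7.5e-44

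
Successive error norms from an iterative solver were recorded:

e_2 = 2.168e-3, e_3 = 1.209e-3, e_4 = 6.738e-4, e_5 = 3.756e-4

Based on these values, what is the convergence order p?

Consecutive ratios: e_5/e_4 = 3.756e-4/6.738e-4 = 0.557435, e_4/e_3 = 6.738e-4/1.209e-3 = 0.55732.
p ≈ ln(0.557435)/ln(0.55732) = -0.5844/-0.5846 ≈ 1.00.
So the convergence is linear (order 1).

1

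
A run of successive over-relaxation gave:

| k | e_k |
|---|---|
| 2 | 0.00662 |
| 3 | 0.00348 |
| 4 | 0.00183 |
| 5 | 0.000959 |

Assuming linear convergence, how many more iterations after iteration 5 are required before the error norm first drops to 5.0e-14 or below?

37

Rate ρ ≈ e_5/e_4 = 0.000959/0.00183 = 0.5240.
After j more steps, e_{5+j} ≈ 0.000959·ρ^j; need ρ^j ≤ 5.0e-14/0.000959 = 5.21376e-11.
j ≥ ln(5.21376e-11)/ln(0.5240) = -23.6771/-0.64626 = 36.637.
So 37 more iterations are needed.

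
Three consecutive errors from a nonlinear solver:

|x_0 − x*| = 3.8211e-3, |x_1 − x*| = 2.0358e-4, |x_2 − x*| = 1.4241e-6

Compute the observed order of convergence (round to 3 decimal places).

1.692

p ≈ ln(|x_2 − x*|/|x_1 − x*|) / ln(|x_1 − x*|/|x_0 − x*|)
  = ln(1.4241e-6/2.0358e-4) / ln(2.0358e-4/3.8211e-3)
  = ln(0.00699528) / ln(0.0532779)
  = -4.962520 / -2.932234 ≈ 1.692402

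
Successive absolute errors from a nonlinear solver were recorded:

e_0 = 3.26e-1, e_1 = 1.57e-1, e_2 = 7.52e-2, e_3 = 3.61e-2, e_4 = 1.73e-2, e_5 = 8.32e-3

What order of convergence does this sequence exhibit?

1

Consecutive ratios: e_5/e_4 = 8.32e-3/1.73e-2 = 0.480925, e_4/e_3 = 1.73e-2/3.61e-2 = 0.479224.
p ≈ ln(0.480925)/ln(0.479224) = -0.7320/-0.7356 ≈ 1.00.
So the convergence is linear (order 1).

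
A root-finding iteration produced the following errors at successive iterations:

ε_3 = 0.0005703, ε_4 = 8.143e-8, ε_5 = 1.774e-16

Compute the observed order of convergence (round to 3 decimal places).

2.253

p ≈ ln(ε_5/ε_4) / ln(ε_4/ε_3)
  = ln(1.774e-16/8.143e-8) / ln(8.143e-8/0.0005703)
  = ln(2.17856e-09) / ln(0.000142784)
  = -19.944602 / -8.854178 ≈ 2.252564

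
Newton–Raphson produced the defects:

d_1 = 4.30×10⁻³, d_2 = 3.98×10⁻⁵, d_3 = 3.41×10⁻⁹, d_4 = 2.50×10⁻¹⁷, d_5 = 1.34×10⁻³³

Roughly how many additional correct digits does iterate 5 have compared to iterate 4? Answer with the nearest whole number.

Digits gained ≈ log₁₀(d_4/d_5) = log₁₀(2.50×10⁻¹⁷/1.34×10⁻³³) = log₁₀(1.86567e+16) ≈ 16.271.

16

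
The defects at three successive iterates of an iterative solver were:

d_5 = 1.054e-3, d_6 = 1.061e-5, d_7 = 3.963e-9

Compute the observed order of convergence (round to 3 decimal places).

p ≈ ln(d_7/d_6) / ln(d_6/d_5)
  = ln(3.963e-9/1.061e-5) / ln(1.061e-5/1.054e-3)
  = ln(0.000373516) / ln(0.0100664)
  = -7.892550 / -4.598552 ≈ 1.716312

1.716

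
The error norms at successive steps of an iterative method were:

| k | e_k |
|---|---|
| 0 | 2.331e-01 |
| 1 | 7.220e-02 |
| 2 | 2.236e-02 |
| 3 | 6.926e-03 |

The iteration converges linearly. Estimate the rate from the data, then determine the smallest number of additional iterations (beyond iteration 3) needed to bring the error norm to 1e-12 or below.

Rate ρ ≈ e_3/e_2 = 6.926e-03/2.236e-02 = 0.3097.
After j more steps, e_{3+j} ≈ 6.926e-03·ρ^j; need ρ^j ≤ 1e-12/6.926e-03 = 1.44383e-10.
j ≥ ln(1.44383e-10)/ln(0.3097) = -22.6586/-1.17215 = 19.331.
So 20 more iterations are needed.

20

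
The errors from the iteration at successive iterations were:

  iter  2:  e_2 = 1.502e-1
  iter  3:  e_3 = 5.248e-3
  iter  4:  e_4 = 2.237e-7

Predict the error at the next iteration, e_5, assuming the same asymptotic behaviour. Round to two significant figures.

First estimate the order: p ≈ ln(e_4/e_3) / ln(e_3/e_2) = ln(2.237e-7/5.248e-3)/ln(5.248e-3/1.502e-1) = ln(4.26258e-05)/ln(0.0349401) ≈ 3.0002.
Then e_5 ≈ e_4·(e_4/e_3)^p = 2.237e-7·(4.26258e-05)^3.0002 = 2.237e-7·7.72936e-14 ≈ 1.729e-20.

1.7e-20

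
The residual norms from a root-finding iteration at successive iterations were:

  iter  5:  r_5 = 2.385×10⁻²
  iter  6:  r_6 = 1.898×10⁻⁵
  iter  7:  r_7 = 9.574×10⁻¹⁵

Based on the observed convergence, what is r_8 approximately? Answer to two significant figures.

First estimate the order: p ≈ ln(r_7/r_6) / ln(r_6/r_5) = ln(9.574×10⁻¹⁵/1.898×10⁻⁵)/ln(1.898×10⁻⁵/2.385×10⁻²) = ln(5.04426e-10)/ln(0.000795807) ≈ 2.9999.
Then r_8 ≈ r_7·(r_7/r_6)^p = 9.574×10⁻¹⁵·(5.04426e-10)^2.9999 = 9.574×10⁻¹⁵·1.28624e-28 ≈ 1.231e-42.

1.2e-42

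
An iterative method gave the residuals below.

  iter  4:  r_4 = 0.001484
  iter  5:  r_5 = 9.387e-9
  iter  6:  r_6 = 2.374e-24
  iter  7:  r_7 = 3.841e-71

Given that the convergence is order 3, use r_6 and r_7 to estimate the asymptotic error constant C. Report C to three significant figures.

C ≈ r_7 / r_6^3
  = 3.841e-71 / (2.374e-24)^3
  = 3.841e-71 / 1.33796e-71 ≈ 2.8708

2.87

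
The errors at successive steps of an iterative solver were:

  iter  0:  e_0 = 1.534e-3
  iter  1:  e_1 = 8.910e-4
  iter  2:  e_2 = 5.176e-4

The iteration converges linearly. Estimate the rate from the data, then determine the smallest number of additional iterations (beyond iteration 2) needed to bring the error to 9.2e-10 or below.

Rate ρ ≈ e_2/e_1 = 5.176e-4/8.910e-4 = 0.5809.
After j more steps, e_{2+j} ≈ 5.176e-4·ρ^j; need ρ^j ≤ 9.2e-10/5.176e-4 = 1.77743e-06.
j ≥ ln(1.77743e-06)/ln(0.5809) = -13.2403/-0.54318 = 24.376.
So 25 more iterations are needed.

25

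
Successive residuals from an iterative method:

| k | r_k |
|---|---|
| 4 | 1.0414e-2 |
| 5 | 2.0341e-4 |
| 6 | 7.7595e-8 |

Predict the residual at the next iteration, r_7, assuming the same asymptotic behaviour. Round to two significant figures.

First estimate the order: p ≈ ln(r_6/r_5) / ln(r_5/r_4) = ln(7.7595e-8/2.0341e-4)/ln(2.0341e-4/1.0414e-2) = ln(0.000381471)/ln(0.0195324) ≈ 2.0000.
Then r_7 ≈ r_6·(r_6/r_5)^p = 7.7595e-8·(0.000381471)^2.0000 = 7.7595e-8·1.4552e-07 ≈ 1.129e-14.

1.1e-14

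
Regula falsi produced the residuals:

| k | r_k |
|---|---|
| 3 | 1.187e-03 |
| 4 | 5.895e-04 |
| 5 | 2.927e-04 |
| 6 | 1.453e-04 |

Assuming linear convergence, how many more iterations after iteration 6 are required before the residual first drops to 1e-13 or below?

Rate ρ ≈ r_6/r_5 = 1.453e-04/2.927e-04 = 0.4964.
After j more steps, r_{6+j} ≈ 1.453e-04·ρ^j; need ρ^j ≤ 1e-13/1.453e-04 = 6.88231e-10.
j ≥ ln(6.88231e-10)/ln(0.4964) = -21.0969/-0.70037 = 30.123.
So 31 more iterations are needed.

31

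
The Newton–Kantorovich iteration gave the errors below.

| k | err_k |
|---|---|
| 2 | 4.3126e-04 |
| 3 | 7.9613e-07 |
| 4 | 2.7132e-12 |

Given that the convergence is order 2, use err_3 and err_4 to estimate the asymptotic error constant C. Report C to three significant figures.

4.28

C ≈ err_4 / err_3^2
  = 2.7132e-12 / (7.9613e-07)^2
  = 2.7132e-12 / 6.33823e-13 ≈ 4.2807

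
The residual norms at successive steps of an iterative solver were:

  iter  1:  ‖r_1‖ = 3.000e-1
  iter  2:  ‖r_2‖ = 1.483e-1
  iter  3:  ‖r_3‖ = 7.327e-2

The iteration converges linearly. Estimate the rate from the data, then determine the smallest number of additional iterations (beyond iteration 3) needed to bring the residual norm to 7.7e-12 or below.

33

Rate ρ ≈ ‖r_3‖/‖r_2‖ = 7.327e-2/1.483e-1 = 0.4941.
After j more steps, ‖r_{3+j}‖ ≈ 7.327e-2·ρ^j; need ρ^j ≤ 7.7e-12/7.327e-2 = 1.05091e-10.
j ≥ ln(1.05091e-10)/ln(0.4941) = -22.9762/-0.70502 = 32.589.
So 33 more iterations are needed.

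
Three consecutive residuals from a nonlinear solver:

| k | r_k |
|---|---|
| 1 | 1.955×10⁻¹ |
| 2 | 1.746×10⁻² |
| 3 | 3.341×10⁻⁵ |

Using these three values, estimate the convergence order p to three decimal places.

p ≈ ln(r_3/r_2) / ln(r_2/r_1)
  = ln(3.341×10⁻⁵/1.746×10⁻²) / ln(1.746×10⁻²/1.955×10⁻¹)
  = ln(0.00191352) / ln(0.0893095)
  = -6.258811 / -2.415647 ≈ 2.590946

2.591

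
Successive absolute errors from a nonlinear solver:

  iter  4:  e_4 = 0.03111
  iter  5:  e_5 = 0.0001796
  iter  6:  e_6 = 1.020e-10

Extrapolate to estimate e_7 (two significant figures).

3.8e-28

First estimate the order: p ≈ ln(e_6/e_5) / ln(e_5/e_4) = ln(1.020e-10/0.0001796)/ln(0.0001796/0.03111) = ln(5.67929e-07)/ln(0.00577306) ≈ 2.7900.
Then e_7 ≈ e_6·(e_6/e_5)^p = 1.020e-10·(5.67929e-07)^2.7900 = 1.020e-10·3.75388e-18 ≈ 3.829e-28.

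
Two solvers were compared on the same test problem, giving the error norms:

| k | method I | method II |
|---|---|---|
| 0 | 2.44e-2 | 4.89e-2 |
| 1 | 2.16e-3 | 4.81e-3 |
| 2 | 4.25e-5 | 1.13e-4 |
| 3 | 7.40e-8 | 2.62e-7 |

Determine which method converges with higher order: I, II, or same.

same

Method I: p ≈ ln(7.40e-8/4.25e-5)/ln(4.25e-5/2.16e-3) ≈ 1.62.
Method II: p ≈ ln(2.62e-7/1.13e-4)/ln(1.13e-4/4.81e-3) ≈ 1.62.
Both orders ≈ 1.6 — effectively the same.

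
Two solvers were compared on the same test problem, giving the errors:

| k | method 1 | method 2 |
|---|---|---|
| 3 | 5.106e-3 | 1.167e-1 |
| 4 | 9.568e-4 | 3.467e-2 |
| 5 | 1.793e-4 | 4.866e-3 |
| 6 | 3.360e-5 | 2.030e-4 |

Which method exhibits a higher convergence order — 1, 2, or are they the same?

2

Method 1: p ≈ ln(3.360e-5/1.793e-4)/ln(1.793e-4/9.568e-4) ≈ 1.00.
Method 2: p ≈ ln(2.030e-4/4.866e-3)/ln(4.866e-3/3.467e-2) ≈ 1.62.
Method 2 has the higher order (≈1.6 vs ≈1.0).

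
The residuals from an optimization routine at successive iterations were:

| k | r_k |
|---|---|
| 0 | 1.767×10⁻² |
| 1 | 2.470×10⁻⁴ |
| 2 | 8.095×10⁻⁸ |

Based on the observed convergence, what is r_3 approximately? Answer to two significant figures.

First estimate the order: p ≈ ln(r_2/r_1) / ln(r_1/r_0) = ln(8.095×10⁻⁸/2.470×10⁻⁴)/ln(2.470×10⁻⁴/1.767×10⁻²) = ln(0.000327733)/ln(0.0139785) ≈ 1.8789.
Then r_3 ≈ r_2·(r_2/r_1)^p = 8.095×10⁻⁸·(0.000327733)^1.8789 = 8.095×10⁻⁸·2.83799e-07 ≈ 2.297e-14.

2.3e-14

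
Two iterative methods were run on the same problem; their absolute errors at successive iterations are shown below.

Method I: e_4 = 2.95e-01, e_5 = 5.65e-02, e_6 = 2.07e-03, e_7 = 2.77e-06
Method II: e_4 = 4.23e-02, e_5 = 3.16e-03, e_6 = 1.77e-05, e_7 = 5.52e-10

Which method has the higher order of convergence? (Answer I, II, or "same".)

same

Method I: p ≈ ln(2.77e-06/2.07e-03)/ln(2.07e-03/5.65e-02) ≈ 2.00.
Method II: p ≈ ln(5.52e-10/1.77e-05)/ln(1.77e-05/3.16e-03) ≈ 2.00.
Both orders ≈ 2.0 — effectively the same.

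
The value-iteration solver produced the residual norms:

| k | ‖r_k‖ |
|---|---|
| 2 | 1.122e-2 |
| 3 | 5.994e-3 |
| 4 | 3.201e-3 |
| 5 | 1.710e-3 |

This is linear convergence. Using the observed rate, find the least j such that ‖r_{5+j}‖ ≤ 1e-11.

Rate ρ ≈ ‖r_5‖/‖r_4‖ = 1.710e-3/3.201e-3 = 0.5342.
After j more steps, ‖r_{5+j}‖ ≈ 1.710e-3·ρ^j; need ρ^j ≤ 1e-11/1.710e-3 = 5.84795e-09.
j ≥ ln(5.84795e-09)/ln(0.5342) = -18.9572/-0.62698 = 30.236.
So 31 more iterations are needed.

31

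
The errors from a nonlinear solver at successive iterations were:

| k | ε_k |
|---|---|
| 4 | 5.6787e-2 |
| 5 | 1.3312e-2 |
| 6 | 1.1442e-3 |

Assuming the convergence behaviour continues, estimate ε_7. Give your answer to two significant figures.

1.8e-5

First estimate the order: p ≈ ln(ε_6/ε_5) / ln(ε_5/ε_4) = ln(1.1442e-3/1.3312e-2)/ln(1.3312e-2/5.6787e-2) = ln(0.0859525)/ln(0.23442) ≈ 1.6916.
Then ε_7 ≈ ε_6·(ε_6/ε_5)^p = 1.1442e-3·(0.0859525)^1.6916 = 1.1442e-3·0.0157468 ≈ 1.802e-05.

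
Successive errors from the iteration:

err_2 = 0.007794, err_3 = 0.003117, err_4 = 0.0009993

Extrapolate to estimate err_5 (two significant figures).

2.4e-4

First estimate the order: p ≈ ln(err_4/err_3) / ln(err_3/err_2) = ln(0.0009993/0.003117)/ln(0.003117/0.007794) = ln(0.320597)/ln(0.399923) ≈ 1.2412.
Then err_5 ≈ err_4·(err_4/err_3)^p = 0.0009993·(0.320597)^1.2412 = 0.0009993·0.243667 ≈ 0.0002435.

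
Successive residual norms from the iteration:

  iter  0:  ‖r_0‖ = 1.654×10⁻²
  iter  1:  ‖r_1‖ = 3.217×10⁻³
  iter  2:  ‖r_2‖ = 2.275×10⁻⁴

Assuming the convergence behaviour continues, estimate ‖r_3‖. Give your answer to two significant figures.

3.1e-6

First estimate the order: p ≈ ln(‖r_2‖/‖r_1‖) / ln(‖r_1‖/‖r_0‖) = ln(2.275×10⁻⁴/3.217×10⁻³)/ln(3.217×10⁻³/1.654×10⁻²) = ln(0.0707181)/ln(0.194498) ≈ 1.6179.
Then ‖r_3‖ ≈ ‖r_2‖·(‖r_2‖/‖r_1‖)^p = 2.275×10⁻⁴·(0.0707181)^1.6179 = 2.275×10⁻⁴·0.0137612 ≈ 3.131e-06.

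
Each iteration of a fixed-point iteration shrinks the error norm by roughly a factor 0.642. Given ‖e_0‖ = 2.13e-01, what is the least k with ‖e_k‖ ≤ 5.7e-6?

After k steps, ‖e_k‖ ≈ 2.13e-01·0.642^k.
Need 0.642^k ≤ 5.7e-6/2.13e-01 = 2.67606e-05.
k ≥ ln(2.67606e-05)/ln(0.642) = -10.5286/-0.44317 = 23.757.
Smallest integer k = 24.

24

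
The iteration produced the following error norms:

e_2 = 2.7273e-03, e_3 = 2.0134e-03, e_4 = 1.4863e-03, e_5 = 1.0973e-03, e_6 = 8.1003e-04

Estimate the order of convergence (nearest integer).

1

Consecutive ratios: e_6/e_5 = 8.1003e-04/1.0973e-03 = 0.738203, e_5/e_4 = 1.0973e-03/1.4863e-03 = 0.738276.
p ≈ ln(0.738203)/ln(0.738276) = -0.3035/-0.3034 ≈ 1.00.
So the convergence is linear (order 1).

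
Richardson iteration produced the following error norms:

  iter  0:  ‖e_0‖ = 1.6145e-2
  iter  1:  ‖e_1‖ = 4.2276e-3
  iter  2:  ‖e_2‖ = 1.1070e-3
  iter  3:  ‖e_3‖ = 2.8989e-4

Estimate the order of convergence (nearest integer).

Consecutive ratios: ‖e_3‖/‖e_2‖ = 2.8989e-4/1.1070e-3 = 0.26187, ‖e_2‖/‖e_1‖ = 1.1070e-3/4.2276e-3 = 0.261851.
p ≈ ln(0.26187)/ln(0.261851) = -1.3399/-1.3400 ≈ 1.00.
So the convergence is linear (order 1).

1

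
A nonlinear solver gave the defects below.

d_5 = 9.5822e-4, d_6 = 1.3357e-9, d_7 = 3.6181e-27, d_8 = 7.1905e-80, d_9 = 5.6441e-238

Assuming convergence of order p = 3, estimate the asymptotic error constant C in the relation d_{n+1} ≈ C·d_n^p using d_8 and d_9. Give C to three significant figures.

1.52

C ≈ d_9 / d_8^3
  = 5.6441e-238 / (7.1905e-80)^3
  = 5.6441e-238 / 3.71773e-238 ≈ 1.5182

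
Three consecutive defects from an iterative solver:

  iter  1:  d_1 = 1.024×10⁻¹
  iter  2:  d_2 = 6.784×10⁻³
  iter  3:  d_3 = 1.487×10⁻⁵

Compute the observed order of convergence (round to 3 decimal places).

p ≈ ln(d_3/d_2) / ln(d_2/d_1)
  = ln(1.487×10⁻⁵/6.784×10⁻³) / ln(6.784×10⁻³/1.024×10⁻¹)
  = ln(0.00219192) / ln(0.06625)
  = -6.122977 / -2.714320 ≈ 2.255805

2.256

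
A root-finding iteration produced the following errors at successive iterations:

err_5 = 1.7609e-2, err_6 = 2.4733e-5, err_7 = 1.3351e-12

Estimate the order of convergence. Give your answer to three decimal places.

p ≈ ln(err_7/err_6) / ln(err_6/err_5)
  = ln(1.3351e-12/2.4733e-5) / ln(2.4733e-5/1.7609e-2)
  = ln(5.39805e-08) / ln(0.00140457)
  = -16.734643 / -6.568024 ≈ 2.547896

2.548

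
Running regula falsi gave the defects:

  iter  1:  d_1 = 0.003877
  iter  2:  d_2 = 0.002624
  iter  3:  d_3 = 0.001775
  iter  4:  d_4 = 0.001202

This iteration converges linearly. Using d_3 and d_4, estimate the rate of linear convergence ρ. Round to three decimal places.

0.677

ρ ≈ d_4/d_3 = 0.001202/0.001775 = 0.67718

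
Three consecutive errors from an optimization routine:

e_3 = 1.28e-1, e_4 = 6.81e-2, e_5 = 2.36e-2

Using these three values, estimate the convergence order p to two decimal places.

p ≈ ln(e_5/e_4) / ln(e_4/e_3)
  = ln(2.36e-2/6.81e-2) / ln(6.81e-2/1.28e-1)
  = ln(0.346549) / ln(0.532031)
  = -1.05973 / -0.63105 ≈ 1.67931

1.68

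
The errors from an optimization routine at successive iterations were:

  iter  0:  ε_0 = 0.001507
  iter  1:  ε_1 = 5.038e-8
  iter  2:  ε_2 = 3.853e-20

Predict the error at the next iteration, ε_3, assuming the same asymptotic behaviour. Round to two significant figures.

First estimate the order: p ≈ ln(ε_2/ε_1) / ln(ε_1/ε_0) = ln(3.853e-20/5.038e-8)/ln(5.038e-8/0.001507) = ln(7.64788e-13)/ln(3.34307e-05) ≈ 2.7071.
Then ε_3 ≈ ε_2·(ε_2/ε_1)^p = 3.853e-20·(7.64788e-13)^2.7071 = 3.853e-20·1.58319e-33 ≈ 6.1e-53.

6.1e-53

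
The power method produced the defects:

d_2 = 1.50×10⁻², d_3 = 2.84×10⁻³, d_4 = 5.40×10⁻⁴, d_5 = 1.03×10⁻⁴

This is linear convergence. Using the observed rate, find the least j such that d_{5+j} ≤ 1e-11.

Rate ρ ≈ d_5/d_4 = 1.03×10⁻⁴/5.40×10⁻⁴ = 0.1907.
After j more steps, d_{5+j} ≈ 1.03×10⁻⁴·ρ^j; need ρ^j ≤ 1e-11/1.03×10⁻⁴ = 9.70874e-08.
j ≥ ln(9.70874e-08)/ln(0.1907) = -16.1477/-1.65705 = 9.745.
So 10 more iterations are needed.

10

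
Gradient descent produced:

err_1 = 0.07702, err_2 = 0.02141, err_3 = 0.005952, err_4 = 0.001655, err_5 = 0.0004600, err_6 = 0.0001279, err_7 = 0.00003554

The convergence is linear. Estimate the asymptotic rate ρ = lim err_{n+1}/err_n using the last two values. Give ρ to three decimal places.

0.278

ρ ≈ err_7/err_6 = 0.00003554/0.0001279 = 0.27787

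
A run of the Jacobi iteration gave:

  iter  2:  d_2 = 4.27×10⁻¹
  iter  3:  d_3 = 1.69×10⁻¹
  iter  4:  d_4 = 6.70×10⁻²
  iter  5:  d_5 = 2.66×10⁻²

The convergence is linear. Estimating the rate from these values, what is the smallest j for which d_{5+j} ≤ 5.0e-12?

Rate ρ ≈ d_5/d_4 = 2.66×10⁻²/6.70×10⁻² = 0.3970.
After j more steps, d_{5+j} ≈ 2.66×10⁻²·ρ^j; need ρ^j ≤ 5.0e-12/2.66×10⁻² = 1.8797e-10.
j ≥ ln(1.8797e-10)/ln(0.3970) = -22.3947/-0.92382 = 24.241.
So 25 more iterations are needed.

25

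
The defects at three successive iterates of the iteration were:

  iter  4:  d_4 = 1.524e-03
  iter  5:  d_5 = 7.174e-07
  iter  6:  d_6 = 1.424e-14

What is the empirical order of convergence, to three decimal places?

p ≈ ln(d_6/d_5) / ln(d_5/d_4)
  = ln(1.424e-14/7.174e-07) / ln(7.174e-07/1.524e-03)
  = ln(1.98495e-08) / ln(0.000470735)
  = -17.735087 / -7.661215 ≈ 2.314918

2.315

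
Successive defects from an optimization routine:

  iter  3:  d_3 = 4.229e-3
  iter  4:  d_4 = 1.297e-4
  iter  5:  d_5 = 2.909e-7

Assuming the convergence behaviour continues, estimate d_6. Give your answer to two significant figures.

First estimate the order: p ≈ ln(d_5/d_4) / ln(d_4/d_3) = ln(2.909e-7/1.297e-4)/ln(1.297e-4/4.229e-3) = ln(0.00224287)/ln(0.0306692) ≈ 1.7506.
Then d_6 ≈ d_5·(d_5/d_4)^p = 2.909e-7·(0.00224287)^1.7506 = 2.909e-7·2.30313e-05 ≈ 6.7e-12.

6.7e-12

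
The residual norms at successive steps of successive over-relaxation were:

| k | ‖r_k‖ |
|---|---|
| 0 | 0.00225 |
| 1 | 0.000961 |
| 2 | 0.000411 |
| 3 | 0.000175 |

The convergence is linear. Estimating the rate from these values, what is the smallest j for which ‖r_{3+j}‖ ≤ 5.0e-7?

7

Rate ρ ≈ ‖r_3‖/‖r_2‖ = 0.000175/0.000411 = 0.4258.
After j more steps, ‖r_{3+j}‖ ≈ 0.000175·ρ^j; need ρ^j ≤ 5.0e-7/0.000175 = 0.00285714.
j ≥ ln(0.00285714)/ln(0.4258) = -5.8579/-0.85379 = 6.861.
So 7 more iterations are needed.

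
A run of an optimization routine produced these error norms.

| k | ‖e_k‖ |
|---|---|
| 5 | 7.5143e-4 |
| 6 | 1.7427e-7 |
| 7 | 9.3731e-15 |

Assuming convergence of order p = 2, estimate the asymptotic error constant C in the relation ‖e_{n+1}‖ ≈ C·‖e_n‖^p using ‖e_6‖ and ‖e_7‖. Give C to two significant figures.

0.31

C ≈ ‖e_7‖ / ‖e_6‖^2
  = 9.3731e-15 / (1.7427e-7)^2
  = 9.3731e-15 / 3.037e-14 ≈ 0.30863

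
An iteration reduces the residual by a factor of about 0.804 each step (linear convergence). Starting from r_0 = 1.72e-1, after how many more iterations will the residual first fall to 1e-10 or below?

After k steps, r_k ≈ 1.72e-1·0.804^k.
Need 0.804^k ≤ 1e-10/1.72e-1 = 5.81395e-10.
k ≥ ln(5.81395e-10)/ln(0.804) = -21.2656/-0.21816 = 97.477.
Smallest integer k = 98.

98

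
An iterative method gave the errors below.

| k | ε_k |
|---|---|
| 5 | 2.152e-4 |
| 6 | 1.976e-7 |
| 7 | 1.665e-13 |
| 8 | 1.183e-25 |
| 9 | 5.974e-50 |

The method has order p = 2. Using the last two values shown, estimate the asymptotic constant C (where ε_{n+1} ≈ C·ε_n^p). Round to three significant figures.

C ≈ ε_9 / ε_8^2
  = 5.974e-50 / (1.183e-25)^2
  = 5.974e-50 / 1.39949e-50 ≈ 4.2687

4.27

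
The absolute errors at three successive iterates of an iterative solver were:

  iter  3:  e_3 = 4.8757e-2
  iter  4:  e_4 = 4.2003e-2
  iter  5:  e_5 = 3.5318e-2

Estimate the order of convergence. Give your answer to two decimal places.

1.16

p ≈ ln(e_5/e_4) / ln(e_4/e_3)
  = ln(3.5318e-2/4.2003e-2) / ln(4.2003e-2/4.8757e-2)
  = ln(0.840845) / ln(0.861476)
  = -0.17335 / -0.14911 ≈ 1.16256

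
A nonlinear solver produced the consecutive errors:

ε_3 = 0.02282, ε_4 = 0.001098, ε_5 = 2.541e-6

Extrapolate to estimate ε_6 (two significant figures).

1.4e-11

First estimate the order: p ≈ ln(ε_5/ε_4) / ln(ε_4/ε_3) = ln(2.541e-6/0.001098)/ln(0.001098/0.02282) = ln(0.00231421)/ln(0.0481157) ≈ 2.0001.
Then ε_6 ≈ ε_5·(ε_5/ε_4)^p = 2.541e-6·(0.00231421)^2.0001 = 2.541e-6·5.35232e-06 ≈ 1.36e-11.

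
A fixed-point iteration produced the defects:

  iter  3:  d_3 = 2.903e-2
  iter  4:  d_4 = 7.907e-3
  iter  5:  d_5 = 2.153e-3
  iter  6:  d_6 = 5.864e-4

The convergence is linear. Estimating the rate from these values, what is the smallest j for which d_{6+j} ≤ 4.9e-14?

18

Rate ρ ≈ d_6/d_5 = 5.864e-4/2.153e-3 = 0.2724.
After j more steps, d_{6+j} ≈ 5.864e-4·ρ^j; need ρ^j ≤ 4.9e-14/5.864e-4 = 8.35607e-11.
j ≥ ln(8.35607e-11)/ln(0.2724) = -23.2054/-1.30048 = 17.844.
So 18 more iterations are needed.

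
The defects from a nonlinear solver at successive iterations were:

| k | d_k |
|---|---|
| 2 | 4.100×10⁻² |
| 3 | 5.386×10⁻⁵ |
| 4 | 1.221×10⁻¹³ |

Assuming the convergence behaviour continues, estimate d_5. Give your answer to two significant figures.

1.4e-39

First estimate the order: p ≈ ln(d_4/d_3) / ln(d_3/d_2) = ln(1.221×10⁻¹³/5.386×10⁻⁵)/ln(5.386×10⁻⁵/4.100×10⁻²) = ln(2.26699e-09)/ln(0.00131366) ≈ 3.0000.
Then d_5 ≈ d_4·(d_4/d_3)^p = 1.221×10⁻¹³·(2.26699e-09)^3.0000 = 1.221×10⁻¹³·1.16506e-26 ≈ 1.423e-39.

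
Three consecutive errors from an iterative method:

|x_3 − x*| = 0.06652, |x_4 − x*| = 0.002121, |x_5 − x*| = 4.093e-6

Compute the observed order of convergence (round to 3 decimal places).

1.814

p ≈ ln(|x_5 − x*|/|x_4 − x*|) / ln(|x_4 − x*|/|x_3 − x*|)
  = ln(4.093e-6/0.002121) / ln(0.002121/0.06652)
  = ln(0.00192975) / ln(0.0318851)
  = -6.250365 / -3.445616 ≈ 1.814005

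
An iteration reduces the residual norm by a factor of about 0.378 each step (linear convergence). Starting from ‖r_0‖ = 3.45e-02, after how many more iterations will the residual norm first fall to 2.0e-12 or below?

After k steps, ‖r_k‖ ≈ 3.45e-02·0.378^k.
Need 0.378^k ≤ 2.0e-12/3.45e-02 = 5.7971e-11.
k ≥ ln(5.7971e-11)/ln(0.378) = -23.5711/-0.97286 = 24.229.
Smallest integer k = 25.

25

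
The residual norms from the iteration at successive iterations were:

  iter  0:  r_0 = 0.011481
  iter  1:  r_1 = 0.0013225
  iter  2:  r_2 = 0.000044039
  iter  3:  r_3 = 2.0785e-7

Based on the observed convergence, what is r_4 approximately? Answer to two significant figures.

4.5e-11

First estimate the order: p ≈ ln(r_3/r_2) / ln(r_2/r_1) = ln(2.0785e-7/0.000044039)/ln(0.000044039/0.0013225) = ln(0.00471968)/ln(0.0332998) ≈ 1.5743.
Then r_4 ≈ r_3·(r_3/r_2)^p = 2.0785e-7·(0.00471968)^1.5743 = 2.0785e-7·0.000217791 ≈ 4.527e-11.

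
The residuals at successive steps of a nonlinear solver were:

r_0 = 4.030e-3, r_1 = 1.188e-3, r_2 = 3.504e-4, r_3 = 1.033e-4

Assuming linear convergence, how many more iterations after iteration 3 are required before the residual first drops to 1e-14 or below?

19

Rate ρ ≈ r_3/r_2 = 1.033e-4/3.504e-4 = 0.2948.
After j more steps, r_{3+j} ≈ 1.033e-4·ρ^j; need ρ^j ≤ 1e-14/1.033e-4 = 9.68054e-11.
j ≥ ln(9.68054e-11)/ln(0.2948) = -23.0583/-1.22146 = 18.878.
So 19 more iterations are needed.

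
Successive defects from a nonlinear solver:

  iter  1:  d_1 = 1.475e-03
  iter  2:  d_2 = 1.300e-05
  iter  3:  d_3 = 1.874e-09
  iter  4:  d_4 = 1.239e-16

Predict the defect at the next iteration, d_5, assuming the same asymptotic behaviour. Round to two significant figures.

4.7e-30

First estimate the order: p ≈ ln(d_4/d_3) / ln(d_3/d_2) = ln(1.239e-16/1.874e-09)/ln(1.874e-09/1.300e-05) = ln(6.61153e-08)/ln(0.000144154) ≈ 1.8691.
Then d_5 ≈ d_4·(d_4/d_3)^p = 1.239e-16·(6.61153e-08)^1.8691 = 1.239e-16·3.80563e-14 ≈ 4.715e-30.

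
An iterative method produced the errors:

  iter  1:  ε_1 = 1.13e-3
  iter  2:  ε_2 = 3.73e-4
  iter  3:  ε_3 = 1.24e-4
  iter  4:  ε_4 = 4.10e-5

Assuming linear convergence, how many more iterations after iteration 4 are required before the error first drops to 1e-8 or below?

8

Rate ρ ≈ ε_4/ε_3 = 4.10e-5/1.24e-4 = 0.3306.
After j more steps, ε_{4+j} ≈ 4.10e-5·ρ^j; need ρ^j ≤ 1e-8/4.10e-5 = 0.000243902.
j ≥ ln(0.000243902)/ln(0.3306) = -8.3187/-1.10685 = 7.516.
So 8 more iterations are needed.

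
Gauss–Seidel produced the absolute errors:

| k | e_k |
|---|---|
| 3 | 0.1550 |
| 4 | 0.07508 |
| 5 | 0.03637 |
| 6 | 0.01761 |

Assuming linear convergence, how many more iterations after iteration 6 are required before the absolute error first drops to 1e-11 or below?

Rate ρ ≈ e_6/e_5 = 0.01761/0.03637 = 0.4842.
After j more steps, e_{6+j} ≈ 0.01761·ρ^j; need ρ^j ≤ 1e-11/0.01761 = 5.67859e-10.
j ≥ ln(5.67859e-10)/ln(0.4842) = -21.2891/-0.72526 = 29.354.
So 30 more iterations are needed.

30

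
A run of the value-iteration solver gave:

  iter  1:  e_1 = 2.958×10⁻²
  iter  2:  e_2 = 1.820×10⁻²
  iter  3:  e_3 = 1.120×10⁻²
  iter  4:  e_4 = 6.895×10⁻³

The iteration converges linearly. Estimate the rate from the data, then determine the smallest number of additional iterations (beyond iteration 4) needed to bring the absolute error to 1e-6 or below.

19

Rate ρ ≈ e_4/e_3 = 6.895×10⁻³/1.120×10⁻² = 0.6156.
After j more steps, e_{4+j} ≈ 6.895×10⁻³·ρ^j; need ρ^j ≤ 1e-6/6.895×10⁻³ = 0.000145033.
j ≥ ln(0.000145033)/ln(0.6156) = -8.8385/-0.48516 = 18.218.
So 19 more iterations are needed.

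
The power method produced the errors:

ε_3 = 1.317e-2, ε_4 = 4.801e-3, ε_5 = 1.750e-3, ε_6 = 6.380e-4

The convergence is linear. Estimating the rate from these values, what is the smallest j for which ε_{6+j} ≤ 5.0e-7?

8

Rate ρ ≈ ε_6/ε_5 = 6.380e-4/1.750e-3 = 0.3646.
After j more steps, ε_{6+j} ≈ 6.380e-4·ρ^j; need ρ^j ≤ 5.0e-7/6.380e-4 = 0.000783699.
j ≥ ln(0.000783699)/ln(0.3646) = -7.1515/-1.00895 = 7.088.
So 8 more iterations are needed.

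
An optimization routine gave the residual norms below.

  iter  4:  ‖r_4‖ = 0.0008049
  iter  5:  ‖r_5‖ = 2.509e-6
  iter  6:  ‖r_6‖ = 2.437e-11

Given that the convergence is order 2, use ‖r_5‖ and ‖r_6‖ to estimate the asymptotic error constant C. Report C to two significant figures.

C ≈ ‖r_6‖ / ‖r_5‖^2
  = 2.437e-11 / (2.509e-6)^2
  = 2.437e-11 / 6.29508e-12 ≈ 3.8713

3.9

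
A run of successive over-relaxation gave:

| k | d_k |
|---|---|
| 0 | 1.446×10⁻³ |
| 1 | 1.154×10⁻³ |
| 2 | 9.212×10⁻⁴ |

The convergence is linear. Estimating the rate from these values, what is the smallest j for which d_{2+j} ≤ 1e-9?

61

Rate ρ ≈ d_2/d_1 = 9.212×10⁻⁴/1.154×10⁻³ = 0.7983.
After j more steps, d_{2+j} ≈ 9.212×10⁻⁴·ρ^j; need ρ^j ≤ 1e-9/9.212×10⁻⁴ = 1.08554e-06.
j ≥ ln(1.08554e-06)/ln(0.7983) = -13.7334/-0.22527 = 60.964.
So 61 more iterations are needed.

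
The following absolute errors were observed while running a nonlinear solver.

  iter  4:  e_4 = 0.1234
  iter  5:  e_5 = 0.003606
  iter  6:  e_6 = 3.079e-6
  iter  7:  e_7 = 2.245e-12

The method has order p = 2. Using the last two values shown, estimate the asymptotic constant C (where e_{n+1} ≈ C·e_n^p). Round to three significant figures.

0.237

C ≈ e_7 / e_6^2
  = 2.245e-12 / (3.079e-6)^2
  = 2.245e-12 / 9.48024e-12 ≈ 0.23681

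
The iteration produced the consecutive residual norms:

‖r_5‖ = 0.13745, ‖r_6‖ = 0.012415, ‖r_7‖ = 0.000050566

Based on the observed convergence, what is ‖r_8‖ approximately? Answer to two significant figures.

First estimate the order: p ≈ ln(‖r_7‖/‖r_6‖) / ln(‖r_6‖/‖r_5‖) = ln(0.000050566/0.012415)/ln(0.012415/0.13745) = ln(0.00407298)/ln(0.0903238) ≈ 2.2889.
Then ‖r_8‖ ≈ ‖r_7‖·(‖r_7‖/‖r_6‖)^p = 0.000050566·(0.00407298)^2.2889 = 0.000050566·3.3832e-06 ≈ 1.711e-10.

1.7e-10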